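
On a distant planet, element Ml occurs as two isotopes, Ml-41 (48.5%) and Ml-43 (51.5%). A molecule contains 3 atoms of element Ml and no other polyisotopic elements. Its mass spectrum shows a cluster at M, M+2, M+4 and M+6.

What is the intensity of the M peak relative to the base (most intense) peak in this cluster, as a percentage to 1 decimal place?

29.6%

Binomial terms of (0.485 + 0.515)^3: M 0.1141, M+2 0.3634, M+4 0.3859, M+6 0.1366 → M+4 is the base peak.
P(M+4) = C(3,2) × 0.485^1 × 0.515^2 = 3 × 0.4850 × 0.265225 = 0.385902 (base)
P(M) = C(3,0) × 0.485^3 × 0.515^0 = 1 × 0.11408412 × 1.0000 = 0.114084
Relative intensity = 0.114084 / 0.385902 × 100 = 29.6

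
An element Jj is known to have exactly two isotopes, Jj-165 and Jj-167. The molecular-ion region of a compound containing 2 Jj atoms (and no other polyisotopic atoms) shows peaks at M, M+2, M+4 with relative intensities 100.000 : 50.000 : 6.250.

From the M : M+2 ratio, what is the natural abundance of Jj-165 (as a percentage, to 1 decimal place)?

If p is the fraction of Jj that is Jj-165, then I(M+2)/I(M) = [C(2,1)·p^1·(1−p)] / p^2 = 2·(1−p)/p = 50.000/100.000 = 0.5000
(1−p)/p = 0.5000/2 = 0.2500  ⇒  p = 1/(1 + 0.2500) = 0.8000
Jj-165: 80.0%, Jj-167: 20.0%.

80.0%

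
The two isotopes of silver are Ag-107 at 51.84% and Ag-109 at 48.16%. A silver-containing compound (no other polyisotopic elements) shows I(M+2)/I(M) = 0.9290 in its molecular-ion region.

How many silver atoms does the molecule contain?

1

For n independent Ag atoms, I(M+2)/I(M) = n · (abundance Ag-109) / (abundance Ag-107) = n · 0.4816/0.5184.
n = 0.9290 × 0.5184/0.4816 = 1.00 ≈ 1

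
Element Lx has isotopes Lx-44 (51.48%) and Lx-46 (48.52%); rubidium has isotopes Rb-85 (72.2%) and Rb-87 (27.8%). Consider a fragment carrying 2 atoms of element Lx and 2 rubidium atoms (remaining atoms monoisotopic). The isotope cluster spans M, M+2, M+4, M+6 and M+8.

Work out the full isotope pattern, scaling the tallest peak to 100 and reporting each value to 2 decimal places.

Element Lx pattern (n=2): 0.26501904 : 0.49956192 : 0.23541904
Rubidium pattern (n=2): 0.521284 : 0.401432 : 0.077284
Convolve the two distributions (both contribute in 2-u steps):
  M: 0.26501904×0.521284 = 0.138150
  M+2: 0.26501904×0.401432 + 0.49956192×0.521284 = 0.366801
  M+4: 0.26501904×0.077284 + 0.49956192×0.401432 + 0.23541904×0.521284 = 0.343742
  M+6: 0.49956192×0.077284 + 0.23541904×0.401432 = 0.133113
  M+8: 0.23541904×0.077284 = 0.018194
Scale to base peak (0.366801) = 100: 37.66 : 100.00 : 93.71 : 36.29 : 4.96

37.66 : 100.00 : 93.71 : 36.29 : 4.96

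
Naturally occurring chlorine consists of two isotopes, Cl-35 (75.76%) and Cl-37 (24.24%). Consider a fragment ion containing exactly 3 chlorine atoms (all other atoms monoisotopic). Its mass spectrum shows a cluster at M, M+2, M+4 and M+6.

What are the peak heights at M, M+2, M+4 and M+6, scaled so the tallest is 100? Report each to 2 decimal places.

Each Cl atom is independently Cl-35 (p = 0.7576) or Cl-37 (q = 0.2424); the cluster is the binomial expansion (p + q)^3.
P(M) = 0.7576^3 = 0.434830
P(M+2) = 3 × 0.7576^2 × 0.2424^1 = 0.417382
P(M+4) = 3 × 0.7576^1 × 0.2424^2 = 0.133545
P(M+6) = 0.2424^3 = 0.014243
The M peak is largest (0.434830); scaling to 100 gives 100.00 : 95.99 : 30.71 : 3.28.

100.00 : 95.99 : 30.71 : 3.28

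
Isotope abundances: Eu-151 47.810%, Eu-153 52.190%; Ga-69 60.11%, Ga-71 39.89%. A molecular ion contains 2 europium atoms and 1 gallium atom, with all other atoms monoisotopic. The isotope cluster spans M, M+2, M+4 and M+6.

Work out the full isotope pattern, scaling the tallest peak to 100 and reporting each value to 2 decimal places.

35.13 : 100.00 : 92.75 : 27.78

Europium pattern (n=2): 0.22857961 : 0.49904078 : 0.27237961
Gallium pattern (n=1): 0.6011 : 0.3989
Convolve the two distributions (both contribute in 2-u steps):
  M: 0.22857961×0.6011 = 0.137399
  M+2: 0.22857961×0.3989 + 0.49904078×0.6011 = 0.391154
  M+4: 0.49904078×0.3989 + 0.27237961×0.6011 = 0.362795
  M+6: 0.27237961×0.3989 = 0.108652
Scale to base peak (0.391154) = 100: 35.13 : 100.00 : 92.75 : 27.78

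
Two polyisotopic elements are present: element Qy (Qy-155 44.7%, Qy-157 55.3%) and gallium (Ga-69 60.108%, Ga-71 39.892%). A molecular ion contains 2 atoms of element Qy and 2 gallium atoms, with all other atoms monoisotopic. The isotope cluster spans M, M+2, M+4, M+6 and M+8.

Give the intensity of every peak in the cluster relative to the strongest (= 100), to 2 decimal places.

19.03 : 72.34 : 100.00 : 59.40 : 12.83

Element Qy pattern (n=2): 0.199809 : 0.494382 : 0.305809
Gallium pattern (n=2): 0.36129717 : 0.47956567 : 0.15913717
Convolve the two distributions (both contribute in 2-u steps):
  M: 0.199809×0.36129717 = 0.072190
  M+2: 0.199809×0.47956567 + 0.494382×0.36129717 = 0.274440
  M+4: 0.199809×0.15913717 + 0.494382×0.47956567 + 0.305809×0.36129717 = 0.379374
  M+6: 0.494382×0.15913717 + 0.305809×0.47956567 = 0.225330
  M+8: 0.305809×0.15913717 = 0.048666
Scale to base peak (0.379374) = 100: 19.03 : 72.34 : 100.00 : 59.40 : 12.83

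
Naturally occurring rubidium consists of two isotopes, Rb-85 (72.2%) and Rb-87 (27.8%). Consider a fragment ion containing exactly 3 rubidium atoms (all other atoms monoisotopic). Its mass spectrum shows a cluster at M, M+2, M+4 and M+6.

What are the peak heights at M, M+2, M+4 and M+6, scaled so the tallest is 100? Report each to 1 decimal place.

86.6 : 100.0 : 38.5 : 4.9

The 3 Rb atoms are independent, so intensities follow the terms of (0.722 + 0.278)^3.
P(M) = 0.722^3 = 0.376367
P(M+2) = 3 × 0.722^2 × 0.278^1 = 0.434751
P(M+4) = 3 × 0.722^1 × 0.278^2 = 0.167397
P(M+6) = 0.278^3 = 0.021485
The M+2 peak is largest (0.434751); scaling to 100 gives 86.6 : 100.0 : 38.5 : 4.9.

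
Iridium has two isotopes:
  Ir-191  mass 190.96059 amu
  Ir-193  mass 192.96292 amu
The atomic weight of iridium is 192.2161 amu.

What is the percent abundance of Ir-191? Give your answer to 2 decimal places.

Let x be the fractional abundance of Ir-191; then Ir-193 has abundance 1 − x.
190.96059·x + 192.96292·(1 − x) = 192.2161
(190.96059 − 192.96292)·x = 192.2161 − 192.96292
x = -0.74682 / -2.00233 = 0.37298 → 37.30% Ir-191, 62.70% Ir-193.

37.30%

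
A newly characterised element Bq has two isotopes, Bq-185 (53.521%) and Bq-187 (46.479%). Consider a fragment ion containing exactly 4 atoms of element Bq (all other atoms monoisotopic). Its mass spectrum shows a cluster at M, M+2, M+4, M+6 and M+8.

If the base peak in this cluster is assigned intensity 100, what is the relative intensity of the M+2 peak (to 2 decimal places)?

76.77

Term probabilities: M 0.0821, M+2 0.2850, M+4 0.3713, M+6 0.2150, M+8 0.0467. Base peak = M+4.
P(M+4) = C(4,2) × 0.53521^2 × 0.46479^2 = 6 × 0.28644974 × 0.21602974 = 0.371290 (base)
P(M+2) = C(4,1) × 0.53521^3 × 0.46479^1 = 4 × 0.15331077 × 0.46479 = 0.285029
Relative intensity = 0.285029 / 0.371290 × 100 = 76.77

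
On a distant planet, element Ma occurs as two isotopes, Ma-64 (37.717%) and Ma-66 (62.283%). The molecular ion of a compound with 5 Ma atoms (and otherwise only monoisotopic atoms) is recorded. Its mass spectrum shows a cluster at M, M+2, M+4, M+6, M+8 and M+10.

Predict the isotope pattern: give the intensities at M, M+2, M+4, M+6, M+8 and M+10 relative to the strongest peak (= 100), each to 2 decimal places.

Expanding (0.37717 + 0.62283)^5:
P(M) = 0.37717^5 = 0.007633
P(M+2) = 5 × 0.37717^4 × 0.62283^1 = 0.063021
P(M+4) = 10 × 0.37717^3 × 0.62283^2 = 0.208138
P(M+6) = 10 × 0.37717^2 × 0.62283^3 = 0.343703
P(M+8) = 5 × 0.37717^1 × 0.62283^4 = 0.283782
P(M+10) = 0.62283^5 = 0.093723
The M+6 peak is largest (0.343703); scaling to 100 gives 2.22 : 18.34 : 60.56 : 100.00 : 82.57 : 27.27.

2.22 : 18.34 : 60.56 : 100.00 : 82.57 : 27.27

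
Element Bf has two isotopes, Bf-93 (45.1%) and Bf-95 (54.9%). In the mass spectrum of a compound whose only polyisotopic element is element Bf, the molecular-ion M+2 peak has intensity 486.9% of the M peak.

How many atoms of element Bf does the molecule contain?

4

The M+2/M ratio from n Bf atoms is n · q/p = n · 0.549/0.451.
n = 4.869 × 0.451/0.549 = 4.00 ≈ 4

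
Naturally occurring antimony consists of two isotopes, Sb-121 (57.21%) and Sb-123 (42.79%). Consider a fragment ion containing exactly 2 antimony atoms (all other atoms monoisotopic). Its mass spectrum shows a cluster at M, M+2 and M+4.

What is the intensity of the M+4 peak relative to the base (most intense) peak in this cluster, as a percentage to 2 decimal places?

37.40%

(0.5721 + 0.4279)^2 gives M 0.3273, M+2 0.4896, M+4 0.1831; the largest is M+2.
P(M+2) = C(2,1) × 0.5721^1 × 0.4279^1 = 2 × 0.5721 × 0.4279 = 0.489603 (base)
P(M+4) = C(2,2) × 0.5721^0 × 0.4279^2 = 1 × 1.0000 × 0.18309841 = 0.183098
Relative intensity = 0.183098 / 0.489603 × 100 = 37.40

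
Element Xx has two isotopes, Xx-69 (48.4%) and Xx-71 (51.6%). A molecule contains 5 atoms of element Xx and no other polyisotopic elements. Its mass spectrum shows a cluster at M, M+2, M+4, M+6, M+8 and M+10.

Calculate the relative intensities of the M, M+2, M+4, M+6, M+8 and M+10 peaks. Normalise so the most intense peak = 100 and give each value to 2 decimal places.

Each Xx atom is independently Xx-69 (p = 0.484) or Xx-71 (q = 0.516); the cluster is the binomial expansion (p + q)^5.
P(M) = 0.484^5 = 0.026560
P(M+2) = 5 × 0.484^4 × 0.516^1 = 0.141580
P(M+4) = 10 × 0.484^3 × 0.516^2 = 0.301881
P(M+6) = 10 × 0.484^2 × 0.516^3 = 0.321840
P(M+8) = 5 × 0.484^1 × 0.516^4 = 0.171559
P(M+10) = 0.516^5 = 0.036580
The M+6 peak is largest (0.321840); scaling to 100 gives 8.25 : 43.99 : 93.80 : 100.00 : 53.31 : 11.37.

8.25 : 43.99 : 93.80 : 100.00 : 53.31 : 11.37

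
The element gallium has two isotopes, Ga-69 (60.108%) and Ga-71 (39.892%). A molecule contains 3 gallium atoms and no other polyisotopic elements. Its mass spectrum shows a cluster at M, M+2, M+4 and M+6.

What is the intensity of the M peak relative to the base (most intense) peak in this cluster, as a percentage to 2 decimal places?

Term probabilities: M 0.2172, M+2 0.4324, M+4 0.2870, M+6 0.0635. Base peak = M+2.
P(M+2) = C(3,1) × 0.60108^2 × 0.39892^1 = 3 × 0.36129717 × 0.39892 = 0.432386 (base)
P(M) = C(3,0) × 0.60108^3 × 0.39892^0 = 1 × 0.2171685 × 1.0000 = 0.217169
Relative intensity = 0.217169 / 0.432386 × 100 = 50.23

50.23%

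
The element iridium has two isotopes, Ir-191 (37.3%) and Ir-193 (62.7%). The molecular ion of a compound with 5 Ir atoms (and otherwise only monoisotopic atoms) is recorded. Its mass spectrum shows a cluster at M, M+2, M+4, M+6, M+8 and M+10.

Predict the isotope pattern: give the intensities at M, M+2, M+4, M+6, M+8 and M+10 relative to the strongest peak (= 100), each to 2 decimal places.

Each Ir atom is independently Ir-191 (p = 0.373) or Ir-193 (q = 0.627); the cluster is the binomial expansion (p + q)^5.
P(M) = 0.373^5 = 0.007220
P(M+2) = 5 × 0.373^4 × 0.627^1 = 0.060684
P(M+4) = 10 × 0.373^3 × 0.627^2 = 0.204015
P(M+6) = 10 × 0.373^2 × 0.627^3 = 0.342942
P(M+8) = 5 × 0.373^1 × 0.627^4 = 0.288237
P(M+10) = 0.627^5 = 0.096903
The M+6 peak is largest (0.342942); scaling to 100 gives 2.11 : 17.70 : 59.49 : 100.00 : 84.05 : 28.26.

2.11 : 17.70 : 59.49 : 100.00 : 84.05 : 28.26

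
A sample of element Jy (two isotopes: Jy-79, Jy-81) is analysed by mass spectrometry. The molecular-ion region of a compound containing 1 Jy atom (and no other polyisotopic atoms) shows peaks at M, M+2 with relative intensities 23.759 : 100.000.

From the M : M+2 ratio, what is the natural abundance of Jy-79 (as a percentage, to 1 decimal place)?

If p is the fraction of Jy that is Jy-79, then I(M+2)/I(M) = [C(1,1)·p^0·(1−p)] / p^1 = 1·(1−p)/p = 100.000/23.759 = 4.2089
(1−p)/p = 4.2089/1 = 4.2089  ⇒  p = 1/(1 + 4.2089) = 0.1920
Jy-79: 19.2%, Jy-81: 80.8%.

19.2%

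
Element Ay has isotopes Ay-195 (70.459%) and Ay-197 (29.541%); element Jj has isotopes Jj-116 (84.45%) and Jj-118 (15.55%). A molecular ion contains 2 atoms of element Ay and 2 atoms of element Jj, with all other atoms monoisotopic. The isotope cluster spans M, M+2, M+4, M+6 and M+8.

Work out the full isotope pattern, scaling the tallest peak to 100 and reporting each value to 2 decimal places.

Element Ay pattern (n=2): 0.49644707 : 0.41628586 : 0.08726707
Element Jj pattern (n=2): 0.71318025 : 0.2626395 : 0.02418025
Convolve the two distributions (both contribute in 2-u steps):
  M: 0.49644707×0.71318025 = 0.354056
  M+2: 0.49644707×0.2626395 + 0.41628586×0.71318025 = 0.427273
  M+4: 0.49644707×0.02418025 + 0.41628586×0.2626395 + 0.08726707×0.71318025 = 0.183574
  M+6: 0.41628586×0.02418025 + 0.08726707×0.2626395 = 0.032986
  M+8: 0.08726707×0.02418025 = 0.002110
Scale to base peak (0.427273) = 100: 82.86 : 100.00 : 42.96 : 7.72 : 0.49

82.86 : 100.00 : 42.96 : 7.72 : 0.49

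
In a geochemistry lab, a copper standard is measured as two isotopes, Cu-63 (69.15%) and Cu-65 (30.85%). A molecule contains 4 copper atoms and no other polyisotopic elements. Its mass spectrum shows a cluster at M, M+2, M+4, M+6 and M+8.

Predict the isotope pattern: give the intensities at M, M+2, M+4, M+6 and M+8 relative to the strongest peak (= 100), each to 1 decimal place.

56.0 : 100.0 : 66.9 : 19.9 : 2.2

Expanding (0.6915 + 0.3085)^4:
P(M) = 0.6915^4 = 0.228649
P(M+2) = 4 × 0.6915^3 × 0.3085^1 = 0.408030
P(M+4) = 6 × 0.6915^2 × 0.3085^2 = 0.273052
P(M+6) = 4 × 0.6915^1 × 0.3085^3 = 0.081212
P(M+8) = 0.3085^4 = 0.009058
The M+2 peak is largest (0.408030); scaling to 100 gives 56.0 : 100.0 : 66.9 : 19.9 : 2.2.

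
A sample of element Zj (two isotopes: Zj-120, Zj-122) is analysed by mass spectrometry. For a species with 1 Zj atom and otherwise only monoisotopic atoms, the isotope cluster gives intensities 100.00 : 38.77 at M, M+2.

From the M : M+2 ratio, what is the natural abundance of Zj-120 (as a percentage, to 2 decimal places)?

72.06%

If p is the fraction of Zj that is Zj-120, then I(M+2)/I(M) = [C(1,1)·p^0·(1−p)] / p^1 = 1·(1−p)/p = 38.77/100.00 = 0.3877
(1−p)/p = 0.3877/1 = 0.3877  ⇒  p = 1/(1 + 0.3877) = 0.7206
Zj-120: 72.06%, Zj-122: 27.94%.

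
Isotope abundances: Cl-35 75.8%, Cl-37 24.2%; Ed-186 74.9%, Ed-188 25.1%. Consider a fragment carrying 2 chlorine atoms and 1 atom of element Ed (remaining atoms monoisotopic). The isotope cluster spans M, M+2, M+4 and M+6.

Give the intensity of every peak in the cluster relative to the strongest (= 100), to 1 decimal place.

Chlorine pattern (n=2): 0.574564 : 0.366872 : 0.058564
Element Ed pattern (n=1): 0.7490 : 0.2510
Convolve the two distributions (both contribute in 2-u steps):
  M: 0.574564×0.7490 = 0.430348
  M+2: 0.574564×0.2510 + 0.366872×0.7490 = 0.419003
  M+4: 0.366872×0.2510 + 0.058564×0.7490 = 0.135949
  M+6: 0.058564×0.2510 = 0.014700
Scale to base peak (0.430348) = 100: 100.0 : 97.4 : 31.6 : 3.4

100.0 : 97.4 : 31.6 : 3.4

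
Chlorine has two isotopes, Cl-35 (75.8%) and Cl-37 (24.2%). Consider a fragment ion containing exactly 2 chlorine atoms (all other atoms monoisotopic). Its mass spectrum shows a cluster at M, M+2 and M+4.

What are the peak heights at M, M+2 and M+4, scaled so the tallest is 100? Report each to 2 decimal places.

The 2 Cl atoms are independent, so intensities follow the terms of (0.758 + 0.242)^2.
P(M) = 0.758^2 = 0.574564
P(M+2) = 2 × 0.758^1 × 0.242^1 = 0.366872
P(M+4) = 0.242^2 = 0.058564
The M peak is largest (0.574564); scaling to 100 gives 100.00 : 63.85 : 10.19.

100.00 : 63.85 : 10.19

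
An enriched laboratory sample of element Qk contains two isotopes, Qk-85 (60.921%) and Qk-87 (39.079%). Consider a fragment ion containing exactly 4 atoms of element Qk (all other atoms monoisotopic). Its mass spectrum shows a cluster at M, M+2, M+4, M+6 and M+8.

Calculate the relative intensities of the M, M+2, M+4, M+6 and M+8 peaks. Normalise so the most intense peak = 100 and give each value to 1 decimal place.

39.0 : 100.0 : 96.2 : 41.1 : 6.6

Each Qk atom is independently Qk-85 (p = 0.60921) or Qk-87 (q = 0.39079); the cluster is the binomial expansion (p + q)^4.
P(M) = 0.60921^4 = 0.137743
P(M+2) = 4 × 0.60921^3 × 0.39079^1 = 0.353431
P(M+4) = 6 × 0.60921^2 × 0.39079^2 = 0.340073
P(M+6) = 4 × 0.60921^1 × 0.39079^3 = 0.145431
P(M+8) = 0.39079^4 = 0.023322
The M+2 peak is largest (0.353431); scaling to 100 gives 39.0 : 100.0 : 96.2 : 41.1 : 6.6.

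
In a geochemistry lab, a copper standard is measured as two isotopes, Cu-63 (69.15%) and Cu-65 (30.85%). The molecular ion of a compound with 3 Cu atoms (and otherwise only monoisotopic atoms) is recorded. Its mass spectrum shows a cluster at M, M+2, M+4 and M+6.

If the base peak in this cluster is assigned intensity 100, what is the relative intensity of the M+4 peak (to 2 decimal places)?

(0.6915 + 0.3085)^3 gives M 0.3307, M+2 0.4425, M+4 0.1974, M+6 0.0294; the largest is M+2.
P(M+2) = C(3,1) × 0.6915^2 × 0.3085^1 = 3 × 0.47817225 × 0.3085 = 0.442548 (base)
P(M+4) = C(3,2) × 0.6915^1 × 0.3085^2 = 3 × 0.6915 × 0.09517225 = 0.197435
Relative intensity = 0.197435 / 0.442548 × 100 = 44.61

44.61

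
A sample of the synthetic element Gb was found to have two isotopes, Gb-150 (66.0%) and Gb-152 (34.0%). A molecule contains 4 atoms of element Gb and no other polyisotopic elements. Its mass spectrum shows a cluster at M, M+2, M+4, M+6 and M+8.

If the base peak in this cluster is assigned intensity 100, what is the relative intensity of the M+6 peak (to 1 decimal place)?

Binomial terms of (0.660 + 0.340)^4: M 0.1897, M+2 0.3910, M+4 0.3021, M+6 0.1038, M+8 0.0134 → M+2 is the base peak.
P(M+2) = C(4,1) × 0.660^3 × 0.340^1 = 4 × 0.287496 × 0.3400 = 0.390995 (base)
P(M+6) = C(4,3) × 0.660^1 × 0.340^3 = 4 × 0.6600 × 0.039304 = 0.103763
Relative intensity = 0.103763 / 0.390995 × 100 = 26.5

26.5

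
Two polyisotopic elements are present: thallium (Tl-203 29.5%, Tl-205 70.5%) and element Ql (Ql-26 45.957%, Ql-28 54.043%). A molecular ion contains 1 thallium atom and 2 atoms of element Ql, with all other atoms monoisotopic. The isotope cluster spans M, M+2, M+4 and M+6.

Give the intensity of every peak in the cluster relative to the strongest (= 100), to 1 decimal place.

14.3 : 67.7 : 100.0 : 47.2

Thallium pattern (n=1): 0.2950 : 0.7050
Element Ql pattern (n=2): 0.21120458 : 0.49673083 : 0.29206458
Convolve the two distributions (both contribute in 2-u steps):
  M: 0.2950×0.21120458 = 0.062305
  M+2: 0.2950×0.49673083 + 0.7050×0.21120458 = 0.295435
  M+4: 0.2950×0.29206458 + 0.7050×0.49673083 = 0.436354
  M+6: 0.7050×0.29206458 = 0.205906
Scale to base peak (0.436354) = 100: 14.3 : 67.7 : 100.0 : 47.2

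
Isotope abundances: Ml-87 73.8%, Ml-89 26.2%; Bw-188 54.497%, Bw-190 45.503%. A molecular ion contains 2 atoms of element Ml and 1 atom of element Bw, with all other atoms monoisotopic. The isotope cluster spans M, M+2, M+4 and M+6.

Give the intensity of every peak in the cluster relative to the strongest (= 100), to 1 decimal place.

Element Ml pattern (n=2): 0.544644 : 0.386712 : 0.068644
Element Bw pattern (n=1): 0.54497 : 0.45503
Convolve the two distributions (both contribute in 2-u steps):
  M: 0.544644×0.54497 = 0.296815
  M+2: 0.544644×0.45503 + 0.386712×0.54497 = 0.458576
  M+4: 0.386712×0.45503 + 0.068644×0.54497 = 0.213374
  M+6: 0.068644×0.45503 = 0.031235
Scale to base peak (0.458576) = 100: 64.7 : 100.0 : 46.5 : 6.8

64.7 : 100.0 : 46.5 : 6.8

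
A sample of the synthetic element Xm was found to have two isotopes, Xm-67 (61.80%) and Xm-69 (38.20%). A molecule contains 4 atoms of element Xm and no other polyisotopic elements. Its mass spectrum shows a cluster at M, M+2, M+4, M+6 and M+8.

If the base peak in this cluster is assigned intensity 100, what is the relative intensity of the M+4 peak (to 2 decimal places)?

92.72

(0.6180 + 0.3820)^4 gives M 0.1459, M+2 0.3607, M+4 0.3344, M+6 0.1378, M+8 0.0213; the largest is M+2.
P(M+2) = C(4,1) × 0.6180^3 × 0.3820^1 = 4 × 0.23602903 × 0.3820 = 0.360652 (base)
P(M+4) = C(4,2) × 0.6180^2 × 0.3820^2 = 6 × 0.381924 × 0.145924 = 0.334391
Relative intensity = 0.334391 / 0.360652 × 100 = 92.72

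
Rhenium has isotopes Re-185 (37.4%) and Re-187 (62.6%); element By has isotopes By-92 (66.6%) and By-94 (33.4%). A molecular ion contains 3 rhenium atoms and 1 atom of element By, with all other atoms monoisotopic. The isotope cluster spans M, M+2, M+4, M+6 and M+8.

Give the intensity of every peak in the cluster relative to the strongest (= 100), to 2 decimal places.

9.15 : 50.56 : 100.00 : 81.52 : 21.53

Rhenium pattern (n=3): 0.05231362 : 0.26268713 : 0.43968487 : 0.24531438
Element By pattern (n=1): 0.6660 : 0.3340
Convolve the two distributions (both contribute in 2-u steps):
  M: 0.05231362×0.6660 = 0.034841
  M+2: 0.05231362×0.3340 + 0.26268713×0.6660 = 0.192422
  M+4: 0.26268713×0.3340 + 0.43968487×0.6660 = 0.380568
  M+6: 0.43968487×0.3340 + 0.24531438×0.6660 = 0.310234
  M+8: 0.24531438×0.3340 = 0.081935
Scale to base peak (0.380568) = 100: 9.15 : 50.56 : 100.00 : 81.52 : 21.53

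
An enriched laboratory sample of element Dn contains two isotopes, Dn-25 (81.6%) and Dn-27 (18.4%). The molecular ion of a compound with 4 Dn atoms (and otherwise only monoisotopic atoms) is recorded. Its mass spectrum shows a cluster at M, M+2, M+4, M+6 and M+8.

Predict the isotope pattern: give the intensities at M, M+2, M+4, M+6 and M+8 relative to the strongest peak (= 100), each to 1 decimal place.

100.0 : 90.2 : 30.5 : 4.6 : 0.3

The 4 Dn atoms are independent, so intensities follow the terms of (0.816 + 0.184)^4.
P(M) = 0.816^4 = 0.443364
P(M+2) = 4 × 0.816^3 × 0.184^1 = 0.399897
P(M+4) = 6 × 0.816^2 × 0.184^2 = 0.135259
P(M+6) = 4 × 0.816^1 × 0.184^3 = 0.020333
P(M+8) = 0.184^4 = 0.001146
The M peak is largest (0.443364); scaling to 100 gives 100.0 : 90.2 : 30.5 : 4.6 : 0.3.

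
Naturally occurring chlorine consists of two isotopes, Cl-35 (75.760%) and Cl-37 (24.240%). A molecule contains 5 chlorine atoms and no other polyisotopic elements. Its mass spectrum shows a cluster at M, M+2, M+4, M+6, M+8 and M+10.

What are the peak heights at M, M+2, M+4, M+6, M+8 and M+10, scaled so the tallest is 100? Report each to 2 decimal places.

62.51 : 100.00 : 63.99 : 20.47 : 3.28 : 0.21

Expanding (0.75760 + 0.24240)^5:
P(M) = 0.75760^5 = 0.249574
P(M+2) = 5 × 0.75760^4 × 0.24240^1 = 0.399266
P(M+4) = 10 × 0.75760^3 × 0.24240^2 = 0.255497
P(M+6) = 10 × 0.75760^2 × 0.24240^3 = 0.081748
P(M+8) = 5 × 0.75760^1 × 0.24240^4 = 0.013078
P(M+10) = 0.24240^5 = 0.000837
The M+2 peak is largest (0.399266); scaling to 100 gives 62.51 : 100.00 : 63.99 : 20.47 : 3.28 : 0.21.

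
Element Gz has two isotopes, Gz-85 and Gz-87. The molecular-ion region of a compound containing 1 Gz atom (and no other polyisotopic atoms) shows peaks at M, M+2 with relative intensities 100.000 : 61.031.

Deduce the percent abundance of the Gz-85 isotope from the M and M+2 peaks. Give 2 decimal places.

62.10%

Let p = fractional abundance of Gz-85. I(M+2)/I(M) = [C(1,1)·p^0·(1−p)] / p^1 = 1·(1−p)/p = 61.031/100.000 = 0.6103
(1−p)/p = 0.6103/1 = 0.6103  ⇒  p = 1/(1 + 0.6103) = 0.6210
Gz-85: 62.10%, Gz-87: 37.90%.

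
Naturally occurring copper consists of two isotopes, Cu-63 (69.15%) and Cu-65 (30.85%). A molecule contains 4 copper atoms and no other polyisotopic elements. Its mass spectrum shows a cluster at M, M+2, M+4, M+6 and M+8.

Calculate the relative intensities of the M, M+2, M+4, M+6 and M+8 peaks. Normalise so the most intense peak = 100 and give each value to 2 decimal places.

The 4 Cu atoms are independent, so intensities follow the terms of (0.6915 + 0.3085)^4.
P(M) = 0.6915^4 = 0.228649
P(M+2) = 4 × 0.6915^3 × 0.3085^1 = 0.408030
P(M+4) = 6 × 0.6915^2 × 0.3085^2 = 0.273052
P(M+6) = 4 × 0.6915^1 × 0.3085^3 = 0.081212
P(M+8) = 0.3085^4 = 0.009058
The M+2 peak is largest (0.408030); scaling to 100 gives 56.04 : 100.00 : 66.92 : 19.90 : 2.22.

56.04 : 100.00 : 66.92 : 19.90 : 2.22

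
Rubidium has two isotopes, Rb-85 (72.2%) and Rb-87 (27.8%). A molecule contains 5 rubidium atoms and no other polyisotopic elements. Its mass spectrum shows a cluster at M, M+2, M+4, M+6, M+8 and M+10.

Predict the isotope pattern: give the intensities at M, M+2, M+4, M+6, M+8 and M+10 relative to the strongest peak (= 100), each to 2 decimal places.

51.94 : 100.00 : 77.01 : 29.65 : 5.71 : 0.44

The 5 Rb atoms are independent, so intensities follow the terms of (0.722 + 0.278)^5.
P(M) = 0.722^5 = 0.196194
P(M+2) = 5 × 0.722^4 × 0.278^1 = 0.377714
P(M+4) = 10 × 0.722^3 × 0.278^2 = 0.290872
P(M+6) = 10 × 0.722^2 × 0.278^3 = 0.111998
P(M+8) = 5 × 0.722^1 × 0.278^4 = 0.021562
P(M+10) = 0.278^5 = 0.001660
The M+2 peak is largest (0.377714); scaling to 100 gives 51.94 : 100.00 : 77.01 : 29.65 : 5.71 : 0.44.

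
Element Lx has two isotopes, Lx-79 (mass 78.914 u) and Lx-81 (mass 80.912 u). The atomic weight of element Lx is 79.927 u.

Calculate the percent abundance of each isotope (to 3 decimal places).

Writing the weighted mean with unknown fraction x of Lx-79:
78.914·x + 80.912·(1 − x) = 79.927
(78.914 − 80.912)·x = 79.927 − 80.912
x = -0.985 / -1.998 = 0.49299 → 49.299% Lx-79, 50.701% Lx-81.

Lx-79: 49.299%, Lx-81: 50.701%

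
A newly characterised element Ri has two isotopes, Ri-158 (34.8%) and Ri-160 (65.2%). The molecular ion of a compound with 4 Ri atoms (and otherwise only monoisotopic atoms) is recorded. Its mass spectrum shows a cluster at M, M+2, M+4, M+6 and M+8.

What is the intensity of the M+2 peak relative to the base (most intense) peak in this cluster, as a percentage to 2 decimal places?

28.49%

Binomial terms of (0.348 + 0.652)^4: M 0.0147, M+2 0.1099, M+4 0.3089, M+6 0.3858, M+8 0.1807 → M+6 is the base peak.
P(M+6) = C(4,3) × 0.348^1 × 0.652^3 = 4 × 0.3480 × 0.27716781 = 0.385818 (base)
P(M+2) = C(4,1) × 0.348^3 × 0.652^1 = 4 × 0.04214419 × 0.6520 = 0.109912
Relative intensity = 0.109912 / 0.385818 × 100 = 28.49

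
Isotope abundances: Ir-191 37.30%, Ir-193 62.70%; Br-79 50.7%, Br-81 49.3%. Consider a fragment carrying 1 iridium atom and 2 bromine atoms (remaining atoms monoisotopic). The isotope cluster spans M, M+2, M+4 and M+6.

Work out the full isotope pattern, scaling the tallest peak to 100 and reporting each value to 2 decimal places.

Iridium pattern (n=1): 0.3730 : 0.6270
Bromine pattern (n=2): 0.257049 : 0.499902 : 0.243049
Convolve the two distributions (both contribute in 2-u steps):
  M: 0.3730×0.257049 = 0.095879
  M+2: 0.3730×0.499902 + 0.6270×0.257049 = 0.347633
  M+4: 0.3730×0.243049 + 0.6270×0.499902 = 0.404096
  M+6: 0.6270×0.243049 = 0.152392
Scale to base peak (0.404096) = 100: 23.73 : 86.03 : 100.00 : 37.71

23.73 : 86.03 : 100.00 : 37.71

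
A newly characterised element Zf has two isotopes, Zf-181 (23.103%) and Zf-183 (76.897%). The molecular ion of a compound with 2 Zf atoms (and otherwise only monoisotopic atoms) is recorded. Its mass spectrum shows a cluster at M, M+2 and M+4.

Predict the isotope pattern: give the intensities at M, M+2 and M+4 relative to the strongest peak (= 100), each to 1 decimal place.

The 2 Zf atoms are independent, so intensities follow the terms of (0.23103 + 0.76897)^2.
P(M) = 0.23103^2 = 0.053375
P(M+2) = 2 × 0.23103^1 × 0.76897^1 = 0.355310
P(M+4) = 0.76897^2 = 0.591315
The M+4 peak is largest (0.591315); scaling to 100 gives 9.0 : 60.1 : 100.0.

9.0 : 60.1 : 100.0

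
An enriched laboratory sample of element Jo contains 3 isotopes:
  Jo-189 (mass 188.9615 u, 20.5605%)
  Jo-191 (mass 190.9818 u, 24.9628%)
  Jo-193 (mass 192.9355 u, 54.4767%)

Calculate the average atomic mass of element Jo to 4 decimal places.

191.6307 u

Average mass = Σ (abundance × isotope mass) = 0.205605 × 188.9615 + 0.249628 × 190.9818 + 0.544767 × 192.9355
= 38.85143 + 47.67440 + 105.10489 = 191.63072 u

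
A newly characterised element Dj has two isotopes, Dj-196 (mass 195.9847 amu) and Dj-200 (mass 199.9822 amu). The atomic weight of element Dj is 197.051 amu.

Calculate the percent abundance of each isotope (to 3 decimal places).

Writing the weighted mean with unknown fraction x of Dj-196:
195.9847·x + 199.9822·(1 − x) = 197.051
(195.9847 − 199.9822)·x = 197.051 − 199.9822
x = -2.9312 / -3.9975 = 0.73326 → 73.326% Dj-196, 26.674% Dj-200.

Dj-196: 73.326%, Dj-200: 26.674%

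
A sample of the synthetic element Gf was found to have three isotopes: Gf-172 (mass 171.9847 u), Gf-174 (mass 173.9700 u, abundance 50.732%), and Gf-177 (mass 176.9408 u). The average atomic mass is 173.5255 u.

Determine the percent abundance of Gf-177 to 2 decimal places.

The remaining 49.268% is split between Gf-172 (fraction x) and Gf-177 (fraction 0.49268 − x).
Substituting: 171.9847x + 176.9408(0.49268 − x) = 85.2670396
(171.9847 − 176.9408)x = -1.908153744  ⇒  x = 0.38501, y = 0.10767
Gf-172: 38.50%, Gf-177: 10.77%.

10.77%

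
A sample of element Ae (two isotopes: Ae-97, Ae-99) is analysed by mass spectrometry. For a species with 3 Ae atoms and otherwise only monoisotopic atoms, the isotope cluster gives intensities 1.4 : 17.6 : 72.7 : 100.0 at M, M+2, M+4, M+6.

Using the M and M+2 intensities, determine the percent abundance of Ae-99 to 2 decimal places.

If p is the fraction of Ae that is Ae-97, then I(M+2)/I(M) = [C(3,1)·p^2·(1−p)] / p^3 = 3·(1−p)/p = 17.6/1.4 = 12.5714
(1−p)/p = 12.5714/3 = 4.1905  ⇒  p = 1/(1 + 4.1905) = 0.1927
Ae-97: 19.27%, Ae-99: 80.73%.

80.73%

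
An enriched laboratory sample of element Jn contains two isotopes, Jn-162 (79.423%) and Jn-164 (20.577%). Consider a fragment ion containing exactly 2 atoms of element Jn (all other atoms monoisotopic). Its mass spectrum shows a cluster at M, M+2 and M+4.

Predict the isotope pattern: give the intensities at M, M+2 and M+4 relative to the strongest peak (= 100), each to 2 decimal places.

100.00 : 51.82 : 6.71

Expanding (0.79423 + 0.20577)^2:
P(M) = 0.79423^2 = 0.630801
P(M+2) = 2 × 0.79423^1 × 0.20577^1 = 0.326857
P(M+4) = 0.20577^2 = 0.042341
The M peak is largest (0.630801); scaling to 100 gives 100.00 : 51.82 : 6.71.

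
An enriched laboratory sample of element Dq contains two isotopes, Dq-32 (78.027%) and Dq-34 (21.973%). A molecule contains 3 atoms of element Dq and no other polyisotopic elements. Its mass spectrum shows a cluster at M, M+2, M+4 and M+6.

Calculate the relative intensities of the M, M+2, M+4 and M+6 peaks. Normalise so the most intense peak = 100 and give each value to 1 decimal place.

The 3 Dq atoms are independent, so intensities follow the terms of (0.78027 + 0.21973)^3.
P(M) = 0.78027^3 = 0.475045
P(M+2) = 3 × 0.78027^2 × 0.21973^1 = 0.401329
P(M+4) = 3 × 0.78027^1 × 0.21973^2 = 0.113017
P(M+6) = 0.21973^3 = 0.010609
The M peak is largest (0.475045); scaling to 100 gives 100.0 : 84.5 : 23.8 : 2.2.

100.0 : 84.5 : 23.8 : 2.2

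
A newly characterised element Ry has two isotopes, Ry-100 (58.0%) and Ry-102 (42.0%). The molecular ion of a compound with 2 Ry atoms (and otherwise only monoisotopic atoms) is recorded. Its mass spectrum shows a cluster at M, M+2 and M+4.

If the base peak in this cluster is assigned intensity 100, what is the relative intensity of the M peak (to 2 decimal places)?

(0.580 + 0.420)^2 gives M 0.3364, M+2 0.4872, M+4 0.1764; the largest is M+2.
P(M+2) = C(2,1) × 0.580^1 × 0.420^1 = 2 × 0.5800 × 0.4200 = 0.487200 (base)
P(M) = C(2,0) × 0.580^2 × 0.420^0 = 1 × 0.3364 × 1.0000 = 0.336400
Relative intensity = 0.336400 / 0.487200 × 100 = 69.05

69.05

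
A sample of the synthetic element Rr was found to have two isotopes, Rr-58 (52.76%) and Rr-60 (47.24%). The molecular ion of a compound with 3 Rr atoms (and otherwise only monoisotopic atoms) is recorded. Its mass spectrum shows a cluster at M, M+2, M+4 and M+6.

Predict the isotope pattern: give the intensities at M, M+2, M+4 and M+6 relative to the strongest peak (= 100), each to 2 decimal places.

37.23 : 100.00 : 89.54 : 26.72

Each Rr atom is independently Rr-58 (p = 0.5276) or Rr-60 (q = 0.4724); the cluster is the binomial expansion (p + q)^3.
P(M) = 0.5276^3 = 0.146864
P(M+2) = 3 × 0.5276^2 × 0.4724^1 = 0.394494
P(M+4) = 3 × 0.5276^1 × 0.4724^2 = 0.353220
P(M+6) = 0.4724^3 = 0.105422
The M+2 peak is largest (0.394494); scaling to 100 gives 37.23 : 100.00 : 89.54 : 26.72.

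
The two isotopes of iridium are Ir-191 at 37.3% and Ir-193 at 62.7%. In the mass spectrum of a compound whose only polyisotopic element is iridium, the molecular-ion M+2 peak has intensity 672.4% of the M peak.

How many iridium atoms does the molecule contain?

The M+2/M ratio from n Ir atoms is n · q/p = n · 0.627/0.373.
n = 6.724 × 0.373/0.627 = 4.00 ≈ 4

4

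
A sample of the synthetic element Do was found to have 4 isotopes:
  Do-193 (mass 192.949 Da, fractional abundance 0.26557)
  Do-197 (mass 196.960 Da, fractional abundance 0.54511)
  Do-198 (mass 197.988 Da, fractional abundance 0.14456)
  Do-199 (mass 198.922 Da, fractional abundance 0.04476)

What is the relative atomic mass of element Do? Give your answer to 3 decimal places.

196.131 Da

The abundance-weighted mean is 0.26557 × 192.949 + 0.54511 × 196.960 + 0.14456 × 197.988 + 0.04476 × 198.922
= 51.2415 + 107.3649 + 28.6211 + 8.9037 = 196.1312 Da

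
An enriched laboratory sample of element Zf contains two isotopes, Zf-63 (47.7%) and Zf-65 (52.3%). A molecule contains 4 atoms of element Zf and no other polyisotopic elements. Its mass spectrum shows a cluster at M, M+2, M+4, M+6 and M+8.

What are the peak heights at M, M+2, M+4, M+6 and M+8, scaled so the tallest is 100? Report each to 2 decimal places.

The 4 Zf atoms are independent, so intensities follow the terms of (0.477 + 0.523)^4.
P(M) = 0.477^4 = 0.051769
P(M+2) = 4 × 0.477^3 × 0.523^1 = 0.227048
P(M+4) = 6 × 0.477^2 × 0.523^2 = 0.373415
P(M+6) = 4 × 0.477^1 × 0.523^3 = 0.272950
P(M+8) = 0.523^4 = 0.074818
The M+4 peak is largest (0.373415); scaling to 100 gives 13.86 : 60.80 : 100.00 : 73.10 : 20.04.

13.86 : 60.80 : 100.00 : 73.10 : 20.04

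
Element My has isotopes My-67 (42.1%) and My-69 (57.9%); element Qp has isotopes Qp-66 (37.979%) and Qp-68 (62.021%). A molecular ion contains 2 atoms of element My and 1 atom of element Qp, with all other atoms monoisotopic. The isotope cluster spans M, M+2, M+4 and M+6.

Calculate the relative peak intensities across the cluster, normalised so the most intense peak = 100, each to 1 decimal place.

15.7 : 68.7 : 100.0 : 48.4

Element My pattern (n=2): 0.177241 : 0.487518 : 0.335241
Element Qp pattern (n=1): 0.37979 : 0.62021
Convolve the two distributions (both contribute in 2-u steps):
  M: 0.177241×0.37979 = 0.067314
  M+2: 0.177241×0.62021 + 0.487518×0.37979 = 0.295081
  M+4: 0.487518×0.62021 + 0.335241×0.37979 = 0.429685
  M+6: 0.335241×0.62021 = 0.207920
Scale to base peak (0.429685) = 100: 15.7 : 68.7 : 100.0 : 48.4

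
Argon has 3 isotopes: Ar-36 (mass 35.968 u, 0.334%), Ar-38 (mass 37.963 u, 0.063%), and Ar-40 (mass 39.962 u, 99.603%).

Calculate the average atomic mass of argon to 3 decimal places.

39.947 u

The abundance-weighted mean is 0.00334 × 35.968 + 0.00063 × 37.963 + 0.99603 × 39.962
= 0.1201 + 0.0239 + 39.8034 = 39.9474 u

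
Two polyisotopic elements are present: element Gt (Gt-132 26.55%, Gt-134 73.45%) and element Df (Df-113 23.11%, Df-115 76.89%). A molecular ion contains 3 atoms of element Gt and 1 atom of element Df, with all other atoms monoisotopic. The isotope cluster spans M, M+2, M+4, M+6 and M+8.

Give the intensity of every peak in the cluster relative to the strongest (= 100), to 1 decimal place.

1.0 : 11.9 : 51.8 : 100.0 : 72.2

Element Gt pattern (n=3): 0.01871516 : 0.15532527 : 0.42970398 : 0.39625559
Element Df pattern (n=1): 0.2311 : 0.7689
Convolve the two distributions (both contribute in 2-u steps):
  M: 0.01871516×0.2311 = 0.004325
  M+2: 0.01871516×0.7689 + 0.15532527×0.2311 = 0.050286
  M+4: 0.15532527×0.7689 + 0.42970398×0.2311 = 0.218734
  M+6: 0.42970398×0.7689 + 0.39625559×0.2311 = 0.421974
  M+8: 0.39625559×0.7689 = 0.304681
Scale to base peak (0.421974) = 100: 1.0 : 11.9 : 51.8 : 100.0 : 72.2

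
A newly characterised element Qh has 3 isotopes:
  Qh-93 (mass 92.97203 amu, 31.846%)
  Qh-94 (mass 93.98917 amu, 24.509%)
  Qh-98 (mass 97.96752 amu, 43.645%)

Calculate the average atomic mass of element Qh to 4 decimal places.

Weight each isotope mass by its fractional abundance: 0.31846 × 92.97203 + 0.24509 × 93.98917 + 0.43645 × 97.96752
= 29.607873 + 23.035806 + 42.757924 = 95.401603 amu

95.4016 amu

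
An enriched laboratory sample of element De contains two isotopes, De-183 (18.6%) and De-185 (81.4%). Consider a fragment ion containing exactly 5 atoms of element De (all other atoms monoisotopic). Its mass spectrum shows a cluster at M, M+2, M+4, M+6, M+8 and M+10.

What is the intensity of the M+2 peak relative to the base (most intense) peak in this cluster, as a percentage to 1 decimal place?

Term probabilities: M 0.0002, M+2 0.0049, M+4 0.0426, M+6 0.1866, M+8 0.4083, M+10 0.3574. Base peak = M+8.
P(M+8) = C(5,4) × 0.186^1 × 0.814^4 = 5 × 0.1860 × 0.43903346 = 0.408301 (base)
P(M+2) = C(5,1) × 0.186^4 × 0.814^1 = 5 × 0.00119688 × 0.8140 = 0.004871
Relative intensity = 0.004871 / 0.408301 × 100 = 1.2

1.2%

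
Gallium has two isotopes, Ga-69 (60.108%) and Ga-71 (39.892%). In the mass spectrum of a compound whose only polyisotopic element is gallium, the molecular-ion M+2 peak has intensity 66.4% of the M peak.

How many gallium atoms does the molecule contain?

1

With n Ga atoms, P(M+2)/P(M) = C(n,1)·p^(n−1)q / p^n = n·q/p = n · 0.39892/0.60108.
n = 0.664 × 0.60108/0.39892 = 1.00 ≈ 1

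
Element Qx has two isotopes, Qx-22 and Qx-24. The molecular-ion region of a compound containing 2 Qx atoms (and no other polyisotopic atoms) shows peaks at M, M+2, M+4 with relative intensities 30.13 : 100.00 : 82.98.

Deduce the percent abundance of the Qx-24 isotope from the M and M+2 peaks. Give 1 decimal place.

If p is the fraction of Qx that is Qx-22, then I(M+2)/I(M) = [C(2,1)·p^1·(1−p)] / p^2 = 2·(1−p)/p = 100.00/30.13 = 3.3190
(1−p)/p = 3.3190/2 = 1.6595  ⇒  p = 1/(1 + 1.6595) = 0.3760
Qx-22: 37.6%, Qx-24: 62.4%.

62.4%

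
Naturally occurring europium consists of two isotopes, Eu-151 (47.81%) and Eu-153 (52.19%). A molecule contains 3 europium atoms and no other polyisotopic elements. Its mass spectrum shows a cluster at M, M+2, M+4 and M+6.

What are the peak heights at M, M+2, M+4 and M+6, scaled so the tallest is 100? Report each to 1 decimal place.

28.0 : 91.6 : 100.0 : 36.4

Expanding (0.4781 + 0.5219)^3:
P(M) = 0.4781^3 = 0.109284
P(M+2) = 3 × 0.4781^2 × 0.5219^1 = 0.357887
P(M+4) = 3 × 0.4781^1 × 0.5219^2 = 0.390674
P(M+6) = 0.5219^3 = 0.142155
The M+4 peak is largest (0.390674); scaling to 100 gives 28.0 : 91.6 : 100.0 : 36.4.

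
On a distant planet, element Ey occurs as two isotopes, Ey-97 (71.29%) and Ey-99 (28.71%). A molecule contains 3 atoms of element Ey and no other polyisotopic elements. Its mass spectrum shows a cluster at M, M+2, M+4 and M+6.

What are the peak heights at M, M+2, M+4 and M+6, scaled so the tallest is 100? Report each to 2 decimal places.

82.77 : 100.00 : 40.27 : 5.41

Each Ey atom is independently Ey-97 (p = 0.7129) or Ey-99 (q = 0.2871); the cluster is the binomial expansion (p + q)^3.
P(M) = 0.7129^3 = 0.362315
P(M+2) = 3 × 0.7129^2 × 0.2871^1 = 0.437735
P(M+4) = 3 × 0.7129^1 × 0.2871^2 = 0.176285
P(M+6) = 0.2871^3 = 0.023665
The M+2 peak is largest (0.437735); scaling to 100 gives 82.77 : 100.00 : 40.27 : 5.41.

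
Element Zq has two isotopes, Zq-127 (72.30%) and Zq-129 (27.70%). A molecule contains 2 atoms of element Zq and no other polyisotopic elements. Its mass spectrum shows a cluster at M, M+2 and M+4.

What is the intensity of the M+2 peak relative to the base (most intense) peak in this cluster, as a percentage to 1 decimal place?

Term probabilities: M 0.5227, M+2 0.4005, M+4 0.0767. Base peak = M.
P(M) = C(2,0) × 0.7230^2 × 0.2770^0 = 1 × 0.522729 × 1.0000 = 0.522729 (base)
P(M+2) = C(2,1) × 0.7230^1 × 0.2770^1 = 2 × 0.7230 × 0.2770 = 0.400542
Relative intensity = 0.400542 / 0.522729 × 100 = 76.6

76.6%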